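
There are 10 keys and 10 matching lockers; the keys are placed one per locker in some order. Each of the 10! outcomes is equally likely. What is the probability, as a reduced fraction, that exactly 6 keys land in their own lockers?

Favorable outcomes: C(10,6)·!4 = 210·9 = 1890.
Total outcomes: 10! = 3628800.
Probability = 1890/3628800 = 1/1920.

1/1920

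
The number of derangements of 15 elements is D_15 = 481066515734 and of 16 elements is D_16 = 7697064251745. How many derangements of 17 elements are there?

D_17 = (17-1)·(D_16 + D_15) = 16·(7697064251745 + 481066515734) = 16·8178130767479 = 130850092279664.

130850092279664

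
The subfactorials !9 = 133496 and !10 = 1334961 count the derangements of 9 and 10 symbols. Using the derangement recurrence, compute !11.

!11 = (11-1)·(!10 + !9) = 10·(1334961 + 133496) = 10·1468457 = 14684570.

14684570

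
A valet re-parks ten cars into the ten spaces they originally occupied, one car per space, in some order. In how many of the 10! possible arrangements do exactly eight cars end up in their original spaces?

45

Choose which 8 of the 10 are fixed: C(10,8) = 45.
The remaining 2 must be deranged: !2 = 1.
Total: 45 × 1 = 45.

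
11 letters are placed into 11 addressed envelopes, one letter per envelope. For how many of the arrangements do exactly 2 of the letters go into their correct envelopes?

7342280

Choose which 2 of the 11 are fixed: C(11,2) = 55.
The remaining 9 must be deranged: !9 = 133496.
Total: 55 × 133496 = 7342280.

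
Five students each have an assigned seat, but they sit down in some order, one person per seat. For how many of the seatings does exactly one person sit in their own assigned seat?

Pick the single fixed position: C(5,1) = 5 ways.
The other 4 form a derangement: !4 = 9.
Total: 5 × 9 = 45.

45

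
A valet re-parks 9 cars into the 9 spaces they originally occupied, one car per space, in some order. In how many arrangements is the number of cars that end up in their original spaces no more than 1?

266993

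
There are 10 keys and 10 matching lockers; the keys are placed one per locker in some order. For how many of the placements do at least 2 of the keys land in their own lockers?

958879

# with exactly i fixed is C(10,i)·!(10-i); sum over i=2..10:
  i=2: C(10,2)·!8 = 45·14833 = 667485
  i=3: C(10,3)·!7 = 120·1854 = 222480
  i=4: C(10,4)·!6 = 210·265 = 55650
  i=5: C(10,5)·!5 = 252·44 = 11088
  i=6: C(10,6)·!4 = 210·9 = 1890
  i=7: C(10,7)·!3 = 120·2 = 240
  i=8: C(10,8)·!2 = 45·1 = 45
  i=9: C(10,9)·!1 = 10·0 = 0
  i=10: C(10,10)·!0 = 1·1 = 1
Total = 958879.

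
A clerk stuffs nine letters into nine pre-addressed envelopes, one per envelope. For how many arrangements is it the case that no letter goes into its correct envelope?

!9 is the nearest integer to 9!/e.
9! = 362880, and 362880/e ≈ 133496.09, so !9 = 133496.

133496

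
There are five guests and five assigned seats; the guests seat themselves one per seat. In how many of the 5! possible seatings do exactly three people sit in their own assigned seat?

Choose which 3 of the 5 are fixed: C(5,3) = 10.
The other 2 form a derangement: !2 = 1.
Total: 10 × 1 = 10.

10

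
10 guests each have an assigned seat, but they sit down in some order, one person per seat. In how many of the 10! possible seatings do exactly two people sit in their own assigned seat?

667485

Choose which 2 of the 10 are fixed: C(10,2) = 45.
The other 8 form a derangement: !8 = 14833.
Total: 45 × 14833 = 667485.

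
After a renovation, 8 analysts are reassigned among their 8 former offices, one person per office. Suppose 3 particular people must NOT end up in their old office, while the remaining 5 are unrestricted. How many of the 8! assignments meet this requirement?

Inclusion-exclusion on the 3 forbidden self-matches:
Σ_{j=0}^{3} (-1)^j C(3,j)(8-j)!
= C(3,0)·8! - C(3,1)·7! + C(3,2)·6! - C(3,3)·5!
= 40320 - 15120 + 2160 - 120
= 27240

27240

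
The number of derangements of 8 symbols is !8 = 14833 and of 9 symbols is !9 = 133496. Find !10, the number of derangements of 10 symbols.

1334961

!10 = (10-1)·(!9 + !8) = 9·(133496 + 14833) = 9·148329 = 1334961.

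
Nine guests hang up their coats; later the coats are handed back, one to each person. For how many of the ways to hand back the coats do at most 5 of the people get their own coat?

362675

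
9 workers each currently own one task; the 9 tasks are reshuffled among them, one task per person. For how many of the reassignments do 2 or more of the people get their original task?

# with exactly i fixed is C(9,i)·!(9-i); sum over i=2..9:
  i=2: C(9,2)·!7 = 36·1854 = 66744
  i=3: C(9,3)·!6 = 84·265 = 22260
  i=4: C(9,4)·!5 = 126·44 = 5544
  i=5: C(9,5)·!4 = 126·9 = 1134
  i=6: C(9,6)·!3 = 84·2 = 168
  i=7: C(9,7)·!2 = 36·1 = 36
  i=8: C(9,8)·!1 = 9·0 = 0
  i=9: C(9,9)·!0 = 1·1 = 1
Total = 95887.

95887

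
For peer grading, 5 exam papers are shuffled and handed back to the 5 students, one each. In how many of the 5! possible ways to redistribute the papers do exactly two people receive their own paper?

Choose which 2 of the 5 are fixed: C(5,2) = 10.
The other 3 form a derangement: !3 = 2.
Total: 10 × 2 = 20.

20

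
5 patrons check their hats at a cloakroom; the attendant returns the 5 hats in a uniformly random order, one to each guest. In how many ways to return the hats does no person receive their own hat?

44

Recurrence: !5 = 5·!4 + (-1)^5.
!5 = 5·9 - 1 = 44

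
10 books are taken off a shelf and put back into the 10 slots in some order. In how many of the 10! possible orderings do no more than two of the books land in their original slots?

3337406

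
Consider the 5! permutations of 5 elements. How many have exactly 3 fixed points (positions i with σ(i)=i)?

Choose which 3 of the 5 are fixed: C(5,3) = 10.
The other 2 form a derangement: !2 = 1.
Total: 10 × 1 = 10.

10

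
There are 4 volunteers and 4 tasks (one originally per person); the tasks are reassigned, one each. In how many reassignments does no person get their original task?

9

The number of derangements of 4 is !4 = Σ_{k=0}^{4} (-1)^k·4!/k!
= 4! - 4!/1! + 4!/2! - 4!/3! + 4!/4!
= 24 - 24 + 12 - 4 + 1
= 9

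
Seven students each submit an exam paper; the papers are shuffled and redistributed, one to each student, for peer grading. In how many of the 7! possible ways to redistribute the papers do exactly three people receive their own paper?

Pick the 3 fixed positions: C(7,3) = 35 ways.
The remaining 4 must be deranged: !4 = 9.
Total: 35 × 9 = 315.

315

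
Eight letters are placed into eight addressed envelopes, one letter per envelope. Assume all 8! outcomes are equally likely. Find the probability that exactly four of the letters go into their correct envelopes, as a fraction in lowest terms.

Favorable outcomes: C(8,4)·!4 = 70·9 = 630.
Total outcomes: 8! = 40320.
Probability = 630/40320 = 1/64.

1/64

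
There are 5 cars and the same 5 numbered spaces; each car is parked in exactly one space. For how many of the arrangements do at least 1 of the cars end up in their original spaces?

Sum C(5,i)·!(5-i) for i = 1..5:
  i=1: C(5,1)·!4 = 5·9 = 45
  i=2: C(5,2)·!3 = 10·2 = 20
  i=3: C(5,3)·!2 = 10·1 = 10
  i=4: C(5,4)·!1 = 5·0 = 0
  i=5: C(5,5)·!0 = 1·1 = 1
Total = 76.

76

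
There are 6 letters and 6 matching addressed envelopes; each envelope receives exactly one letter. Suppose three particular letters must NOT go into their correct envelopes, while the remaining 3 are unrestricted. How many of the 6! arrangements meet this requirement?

Let A_j be the event that the j-th constrained one is fixed. By inclusion-exclusion over the 3 events:
Σ_{j=0}^{3} (-1)^j C(3,j)(6-j)!
= C(3,0)·6! - C(3,1)·5! + C(3,2)·4! - C(3,3)·3!
= 720 - 360 + 72 - 6
= 426

426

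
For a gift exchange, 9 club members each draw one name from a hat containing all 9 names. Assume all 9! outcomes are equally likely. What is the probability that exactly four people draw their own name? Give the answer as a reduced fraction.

Favorable outcomes: C(9,4)·!5 = 126·44 = 5544.
Total outcomes: 9! = 362880.
Probability = 5544/362880 = 11/720.

11/720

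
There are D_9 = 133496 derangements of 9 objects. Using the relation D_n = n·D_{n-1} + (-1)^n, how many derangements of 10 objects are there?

1334961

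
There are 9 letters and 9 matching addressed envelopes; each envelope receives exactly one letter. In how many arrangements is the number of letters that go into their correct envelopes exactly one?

133497

Choose which one of the 9 is fixed: C(9,1) = 9.
The other 8 form a derangement: !8 = 14833.
Total: 9 × 14833 = 133497.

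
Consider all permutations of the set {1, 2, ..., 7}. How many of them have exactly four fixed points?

Choose which 4 of the 7 are fixed: C(7,4) = 35.
The remaining 3 must be deranged: !3 = 2.
Total: 35 × 2 = 70.

70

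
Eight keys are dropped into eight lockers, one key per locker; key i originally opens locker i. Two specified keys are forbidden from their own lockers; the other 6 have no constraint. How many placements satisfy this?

30960

Inclusion-exclusion on the 2 forbidden self-matches:
Σ_{j=0}^{2} (-1)^j C(2,j)(8-j)!
= C(2,0)·8! - C(2,1)·7! + C(2,2)·6!
= 40320 - 10080 + 720
= 30960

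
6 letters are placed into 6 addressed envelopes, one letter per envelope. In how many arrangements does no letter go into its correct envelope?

!6 = 6! · Σ_{k=0}^{6} (-1)^k/k!
= 6! - 6!/1! + 6!/2! - 6!/3! + 6!/4! - 6!/5! + 6!/6!
= 720 - 720 + 360 - 120 + 30 - 6 + 1
= 265

265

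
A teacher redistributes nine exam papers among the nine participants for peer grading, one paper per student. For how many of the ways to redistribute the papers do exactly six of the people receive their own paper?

168

Pick the 6 fixed positions: C(9,6) = 84 ways.
The other 3 form a derangement: !3 = 2.
Total: 84 × 2 = 168.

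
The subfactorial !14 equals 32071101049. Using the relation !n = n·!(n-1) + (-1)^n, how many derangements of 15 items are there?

!15 = 15·32071101049 - 1 = 481066515734.

481066515734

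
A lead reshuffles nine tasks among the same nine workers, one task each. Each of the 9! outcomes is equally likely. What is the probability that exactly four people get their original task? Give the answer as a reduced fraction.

Favorable outcomes: C(9,4)·!5 = 126·44 = 5544.
Total outcomes: 9! = 362880.
Probability = 5544/362880 = 11/720.

11/720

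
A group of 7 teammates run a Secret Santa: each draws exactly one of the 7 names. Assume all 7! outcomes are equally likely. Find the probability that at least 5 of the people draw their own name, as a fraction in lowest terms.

11/2520

Favorable outcomes: Σ_{i≥5} C(7,i)·!(7-i) = 21·1 + 7·0 + 1·1 = 22.
Total outcomes: 7! = 5040.
Probability = 22/5040 = 11/2520.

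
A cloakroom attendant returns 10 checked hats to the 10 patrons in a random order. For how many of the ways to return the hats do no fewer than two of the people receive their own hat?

# with exactly i fixed is C(10,i)·!(10-i); sum over i=2..10:
  i=2: C(10,2)·!8 = 45·14833 = 667485
  i=3: C(10,3)·!7 = 120·1854 = 222480
  i=4: C(10,4)·!6 = 210·265 = 55650
  i=5: C(10,5)·!5 = 252·44 = 11088
  i=6: C(10,6)·!4 = 210·9 = 1890
  i=7: C(10,7)·!3 = 120·2 = 240
  i=8: C(10,8)·!2 = 45·1 = 45
  i=9: C(10,9)·!1 = 10·0 = 0
  i=10: C(10,10)·!0 = 1·1 = 1
Total = 958879.

958879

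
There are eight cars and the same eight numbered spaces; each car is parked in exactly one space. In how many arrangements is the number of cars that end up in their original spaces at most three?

# with exactly i fixed is C(8,i)·!(8-i); sum over i=0..3:
  i=0: C(8,0)·!8 = 1·14833 = 14833
  i=1: C(8,1)·!7 = 8·1854 = 14832
  i=2: C(8,2)·!6 = 28·265 = 7420
  i=3: C(8,3)·!5 = 56·44 = 2464
Total = 39549.

39549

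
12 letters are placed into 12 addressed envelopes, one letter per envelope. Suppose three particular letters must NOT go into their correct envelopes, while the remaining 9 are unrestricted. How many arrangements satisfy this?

Inclusion-exclusion on the 3 forbidden self-matches:
Σ_{j=0}^{3} (-1)^j C(3,j)(12-j)!
= C(3,0)·12! - C(3,1)·11! + C(3,2)·10! - C(3,3)·9!
= 479001600 - 119750400 + 10886400 - 362880
= 369774720

369774720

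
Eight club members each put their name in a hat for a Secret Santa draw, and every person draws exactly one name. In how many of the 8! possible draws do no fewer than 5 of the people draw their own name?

141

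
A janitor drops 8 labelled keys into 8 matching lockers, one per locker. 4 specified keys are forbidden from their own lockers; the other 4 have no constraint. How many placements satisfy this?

24024

Let A_j be the event that the j-th constrained one is fixed. By inclusion-exclusion over the 4 events:
Σ_{j=0}^{4} (-1)^j C(4,j)(8-j)!
= C(4,0)·8! - C(4,1)·7! + C(4,2)·6! - C(4,3)·5! + C(4,4)·4!
= 40320 - 20160 + 4320 - 480 + 24
= 24024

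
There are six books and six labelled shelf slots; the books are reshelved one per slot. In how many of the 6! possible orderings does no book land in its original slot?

265

The number of derangements of 6 is !6 = Σ_{k=0}^{6} (-1)^k·6!/k!
= 6! - 6!/1! + 6!/2! - 6!/3! + 6!/4! - 6!/5! + 6!/6!
= 720 - 720 + 360 - 120 + 30 - 6 + 1
= 265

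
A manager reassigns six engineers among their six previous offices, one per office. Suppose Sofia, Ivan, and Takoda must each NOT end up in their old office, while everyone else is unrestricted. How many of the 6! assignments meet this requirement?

426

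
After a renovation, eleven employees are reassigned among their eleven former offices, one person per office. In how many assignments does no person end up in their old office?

14684570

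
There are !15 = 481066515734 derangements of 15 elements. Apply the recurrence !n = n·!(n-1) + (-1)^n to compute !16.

7697064251745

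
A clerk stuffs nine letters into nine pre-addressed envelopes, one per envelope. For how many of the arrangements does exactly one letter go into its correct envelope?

133497

Pick the single fixed position: C(9,1) = 9 ways.
The remaining 8 must be deranged: !8 = 14833.
Total: 9 × 14833 = 133497.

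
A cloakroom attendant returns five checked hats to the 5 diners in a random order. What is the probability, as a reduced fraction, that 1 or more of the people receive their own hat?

Favorable outcomes: Σ_{i≥1} C(5,i)·!(5-i) = 5·9 + 10·2 + 10·1 + 5·0 + 1·1 = 76.
Total outcomes: 5! = 120.
Probability = 76/120 = 19/30.

19/30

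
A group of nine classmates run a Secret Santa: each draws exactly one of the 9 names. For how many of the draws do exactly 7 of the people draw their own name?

36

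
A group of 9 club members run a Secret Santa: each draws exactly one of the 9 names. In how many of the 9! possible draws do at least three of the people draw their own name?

# with exactly i fixed is C(9,i)·!(9-i); sum over i=3..9:
  i=3: C(9,3)·!6 = 84·265 = 22260
  i=4: C(9,4)·!5 = 126·44 = 5544
  i=5: C(9,5)·!4 = 126·9 = 1134
  i=6: C(9,6)·!3 = 84·2 = 168
  i=7: C(9,7)·!2 = 36·1 = 36
  i=8: C(9,8)·!1 = 9·0 = 0
  i=9: C(9,9)·!0 = 1·1 = 1
Total = 29143.

29143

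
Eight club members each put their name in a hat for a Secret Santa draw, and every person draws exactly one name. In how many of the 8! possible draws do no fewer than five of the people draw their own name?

141

Sum C(8,i)·!(8-i) for i = 5..8:
  i=5: C(8,5)·!3 = 56·2 = 112
  i=6: C(8,6)·!2 = 28·1 = 28
  i=7: C(8,7)·!1 = 8·0 = 0
  i=8: C(8,8)·!0 = 1·1 = 1
Total = 141.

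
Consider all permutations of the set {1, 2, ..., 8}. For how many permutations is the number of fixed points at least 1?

# with exactly i fixed is C(8,i)·!(8-i); sum over i=1..8:
  i=1: C(8,1)·!7 = 8·1854 = 14832
  i=2: C(8,2)·!6 = 28·265 = 7420
  i=3: C(8,3)·!5 = 56·44 = 2464
  i=4: C(8,4)·!4 = 70·9 = 630
  i=5: C(8,5)·!3 = 56·2 = 112
  i=6: C(8,6)·!2 = 28·1 = 28
  i=7: C(8,7)·!1 = 8·0 = 0
  i=8: C(8,8)·!0 = 1·1 = 1
Total = 25487.

25487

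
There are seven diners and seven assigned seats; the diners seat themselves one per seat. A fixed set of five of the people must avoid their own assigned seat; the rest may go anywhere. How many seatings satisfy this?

Inclusion-exclusion on the 5 forbidden self-matches:
Σ_{j=0}^{5} (-1)^j C(5,j)(7-j)!
= C(5,0)·7! - C(5,1)·6! + C(5,2)·5! - C(5,3)·4! + C(5,4)·3! - C(5,5)·2!
= 5040 - 3600 + 1200 - 240 + 30 - 2
= 2428

2428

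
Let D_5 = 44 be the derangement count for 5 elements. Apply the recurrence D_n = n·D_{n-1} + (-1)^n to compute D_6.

D_6 = 6·44 + 1 = 265.

265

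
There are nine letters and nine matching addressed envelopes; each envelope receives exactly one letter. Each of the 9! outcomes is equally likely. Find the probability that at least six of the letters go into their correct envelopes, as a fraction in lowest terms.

Favorable outcomes: Σ_{i≥6} C(9,i)·!(9-i) = 84·2 + 36·1 + 9·0 + 1·1 = 205.
Total outcomes: 9! = 362880.
Probability = 205/362880 = 41/72576.

41/72576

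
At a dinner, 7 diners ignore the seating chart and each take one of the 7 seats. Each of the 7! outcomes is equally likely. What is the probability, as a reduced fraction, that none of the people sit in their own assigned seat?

103/280

Favorable outcomes: !7 = 1854.
Total outcomes: 7! = 5040.
Probability = 1854/5040 = 103/280.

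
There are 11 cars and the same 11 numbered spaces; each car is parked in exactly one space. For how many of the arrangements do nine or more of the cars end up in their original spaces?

56

Sum C(11,i)·!(11-i) for i = 9..11:
  i=9: C(11,9)·!2 = 55·1 = 55
  i=10: C(11,10)·!1 = 11·0 = 0
  i=11: C(11,11)·!0 = 1·1 = 1
Total = 56.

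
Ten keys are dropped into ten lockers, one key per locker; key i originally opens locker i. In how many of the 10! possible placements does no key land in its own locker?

!10 is the nearest integer to 10!/e.
10! = 3628800, and 3628800/e ≈ 1334960.92, so !10 = 1334961.

1334961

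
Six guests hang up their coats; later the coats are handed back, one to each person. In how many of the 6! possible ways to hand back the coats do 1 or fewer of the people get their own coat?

529

# with exactly i fixed is C(6,i)·!(6-i); sum over i=0..1:
  i=0: C(6,0)·!6 = 1·265 = 265
  i=1: C(6,1)·!5 = 6·44 = 264
Total = 529.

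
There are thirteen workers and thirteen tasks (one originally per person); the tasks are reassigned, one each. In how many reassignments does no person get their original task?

2290792932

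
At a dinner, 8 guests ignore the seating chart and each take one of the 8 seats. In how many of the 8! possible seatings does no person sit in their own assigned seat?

14833

!8 = 8! · Σ_{k=0}^{8} (-1)^k/k!
= 8! - 8!/1! + 8!/2! - 8!/3! + 8!/4! - 8!/5! + 8!/6! - 8!/7! + 8!/8!
= 40320 - 40320 + 20160 - 6720 + 1680 - 336 + 56 - 8 + 1
= 14833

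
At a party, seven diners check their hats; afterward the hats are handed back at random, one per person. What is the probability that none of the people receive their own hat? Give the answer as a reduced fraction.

103/280

Favorable outcomes: !7 = 1854.
Total outcomes: 7! = 5040.
Probability = 1854/5040 = 103/280.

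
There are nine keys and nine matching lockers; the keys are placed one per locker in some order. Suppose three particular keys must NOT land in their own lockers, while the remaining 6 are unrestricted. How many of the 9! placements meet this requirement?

Let A_j be the event that the j-th constrained one is fixed. By inclusion-exclusion over the 3 events:
Σ_{j=0}^{3} (-1)^j C(3,j)(9-j)!
= C(3,0)·9! - C(3,1)·8! + C(3,2)·7! - C(3,3)·6!
= 362880 - 120960 + 15120 - 720
= 256320

256320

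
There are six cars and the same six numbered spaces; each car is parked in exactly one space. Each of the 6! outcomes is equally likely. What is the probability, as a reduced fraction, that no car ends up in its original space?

Favorable outcomes: !6 = 265.
Total outcomes: 6! = 720.
Probability = 265/720 = 53/144.

53/144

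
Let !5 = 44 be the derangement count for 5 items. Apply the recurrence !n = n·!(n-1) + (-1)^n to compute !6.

265

!6 = 6·44 + 1 = 265.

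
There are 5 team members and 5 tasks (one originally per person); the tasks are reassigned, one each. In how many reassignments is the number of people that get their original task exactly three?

10

Pick the 3 fixed positions: C(5,3) = 10 ways.
The other 2 form a derangement: !2 = 1.
Total: 10 × 1 = 10.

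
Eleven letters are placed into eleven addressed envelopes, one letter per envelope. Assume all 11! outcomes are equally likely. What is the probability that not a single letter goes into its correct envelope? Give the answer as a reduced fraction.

Favorable outcomes: !11 = 14684570.
Total outcomes: 11! = 39916800.
Probability = 14684570/39916800 = 1468457/3991680.

1468457/3991680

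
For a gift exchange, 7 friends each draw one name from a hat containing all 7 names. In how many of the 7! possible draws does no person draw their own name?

!7 is the nearest integer to 7!/e.
7! = 5040, and 5040/e ≈ 1854.11, so !7 = 1854.

1854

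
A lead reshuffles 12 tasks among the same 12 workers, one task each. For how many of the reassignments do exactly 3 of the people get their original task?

29369120

Choose which 3 of the 12 are fixed: C(12,3) = 220.
The remaining 9 must be deranged: !9 = 133496.
Total: 220 × 133496 = 29369120.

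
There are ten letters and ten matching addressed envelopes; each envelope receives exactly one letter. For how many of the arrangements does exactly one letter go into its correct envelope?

1334960

Choose which one of the 10 is fixed: C(10,1) = 10.
The remaining 9 must be deranged: !9 = 133496.
Total: 10 × 133496 = 1334960.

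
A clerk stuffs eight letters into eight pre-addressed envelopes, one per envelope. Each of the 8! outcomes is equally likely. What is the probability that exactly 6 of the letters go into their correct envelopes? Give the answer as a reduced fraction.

Favorable outcomes: C(8,6)·!2 = 28·1 = 28.
Total outcomes: 8! = 40320.
Probability = 28/40320 = 1/1440.

1/1440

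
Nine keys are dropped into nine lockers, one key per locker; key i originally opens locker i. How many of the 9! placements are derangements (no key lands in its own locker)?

133496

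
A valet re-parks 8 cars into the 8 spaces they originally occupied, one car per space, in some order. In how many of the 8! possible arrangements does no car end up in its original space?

14833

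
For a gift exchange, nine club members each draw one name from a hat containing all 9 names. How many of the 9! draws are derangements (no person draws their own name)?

133496

By inclusion-exclusion, !9 = Σ (-1)^k · 9!/k! for k=0..9
= 9! - 9!/1! + 9!/2! - 9!/3! + 9!/4! - 9!/5! + 9!/6! - 9!/7! + 9!/8! - 9!/9!
= 362880 - 362880 + 181440 - 60480 + 15120 - 3024 + 504 - 72 + 9 - 1
= 133496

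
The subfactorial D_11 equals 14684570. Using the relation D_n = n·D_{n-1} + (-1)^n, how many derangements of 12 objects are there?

176214841

D_12 = 12·14684570 + 1 = 176214841.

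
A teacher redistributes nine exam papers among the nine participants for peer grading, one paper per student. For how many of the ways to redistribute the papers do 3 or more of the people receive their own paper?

# with exactly i fixed is C(9,i)·!(9-i); sum over i=3..9:
  i=3: C(9,3)·!6 = 84·265 = 22260
  i=4: C(9,4)·!5 = 126·44 = 5544
  i=5: C(9,5)·!4 = 126·9 = 1134
  i=6: C(9,6)·!3 = 84·2 = 168
  i=7: C(9,7)·!2 = 36·1 = 36
  i=8: C(9,8)·!1 = 9·0 = 0
  i=9: C(9,9)·!0 = 1·1 = 1
Total = 29143.

29143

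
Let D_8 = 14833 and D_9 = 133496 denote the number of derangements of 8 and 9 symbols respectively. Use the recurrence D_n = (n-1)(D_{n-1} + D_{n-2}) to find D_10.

1334961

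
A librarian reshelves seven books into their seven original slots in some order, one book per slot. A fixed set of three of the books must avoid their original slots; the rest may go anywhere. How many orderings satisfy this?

3216

Inclusion-exclusion on the 3 forbidden self-matches:
Σ_{j=0}^{3} (-1)^j C(3,j)(7-j)!
= C(3,0)·7! - C(3,1)·6! + C(3,2)·5! - C(3,3)·4!
= 5040 - 2160 + 360 - 24
= 3216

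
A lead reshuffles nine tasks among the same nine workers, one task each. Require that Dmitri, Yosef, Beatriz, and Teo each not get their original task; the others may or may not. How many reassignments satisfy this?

229080

Let A_j be the event that the j-th constrained one is fixed. By inclusion-exclusion over the 4 events:
Σ_{j=0}^{4} (-1)^j C(4,j)(9-j)!
= C(4,0)·9! - C(4,1)·8! + C(4,2)·7! - C(4,3)·6! + C(4,4)·5!
= 362880 - 161280 + 30240 - 2880 + 120
= 229080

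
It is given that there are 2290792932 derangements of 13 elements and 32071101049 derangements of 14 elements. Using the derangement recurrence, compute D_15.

D_15 = (15-1)·(D_14 + D_13) = 14·(32071101049 + 2290792932) = 14·34361893981 = 481066515734.

481066515734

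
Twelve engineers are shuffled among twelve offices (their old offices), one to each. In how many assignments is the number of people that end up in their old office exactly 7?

34848

Choose which 7 of the 12 are fixed: C(12,7) = 792.
The remaining 5 must be deranged: !5 = 44.
Total: 792 × 44 = 34848.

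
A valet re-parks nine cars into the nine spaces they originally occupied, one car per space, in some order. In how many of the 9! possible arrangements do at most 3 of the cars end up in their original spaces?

355997

# with exactly i fixed is C(9,i)·!(9-i); sum over i=0..3:
  i=0: C(9,0)·!9 = 1·133496 = 133496
  i=1: C(9,1)·!8 = 9·14833 = 133497
  i=2: C(9,2)·!7 = 36·1854 = 66744
  i=3: C(9,3)·!6 = 84·265 = 22260
Total = 355997.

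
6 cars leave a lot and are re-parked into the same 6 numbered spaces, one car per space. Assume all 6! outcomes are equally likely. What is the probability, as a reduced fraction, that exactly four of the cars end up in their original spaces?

Favorable outcomes: C(6,4)·!2 = 15·1 = 15.
Total outcomes: 6! = 720.
Probability = 15/720 = 1/48.

1/48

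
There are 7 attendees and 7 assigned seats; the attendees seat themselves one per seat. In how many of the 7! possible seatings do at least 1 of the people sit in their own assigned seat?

3186

# with exactly i fixed is C(7,i)·!(7-i); sum over i=1..7:
  i=1: C(7,1)·!6 = 7·265 = 1855
  i=2: C(7,2)·!5 = 21·44 = 924
  i=3: C(7,3)·!4 = 35·9 = 315
  i=4: C(7,4)·!3 = 35·2 = 70
  i=5: C(7,5)·!2 = 21·1 = 21
  i=6: C(7,6)·!1 = 7·0 = 0
  i=7: C(7,7)·!0 = 1·1 = 1
Total = 3186.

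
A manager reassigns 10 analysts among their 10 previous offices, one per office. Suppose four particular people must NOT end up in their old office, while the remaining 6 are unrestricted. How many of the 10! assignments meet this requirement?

2399760

Let A_j be the event that the j-th constrained one is fixed. By inclusion-exclusion over the 4 events:
Σ_{j=0}^{4} (-1)^j C(4,j)(10-j)!
= C(4,0)·10! - C(4,1)·9! + C(4,2)·8! - C(4,3)·7! + C(4,4)·6!
= 3628800 - 1451520 + 241920 - 20160 + 720
= 2399760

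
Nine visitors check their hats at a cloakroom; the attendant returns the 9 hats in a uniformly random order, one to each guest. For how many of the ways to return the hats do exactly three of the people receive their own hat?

Pick the 3 fixed positions: C(9,3) = 84 ways.
The remaining 6 must be deranged: !6 = 265.
Total: 84 × 265 = 22260.

22260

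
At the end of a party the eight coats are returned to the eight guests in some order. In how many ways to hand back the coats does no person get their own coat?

Use !n = n·!(n-1) + (-1)^n.
!8 = 8·1854 + 1 = 14833

14833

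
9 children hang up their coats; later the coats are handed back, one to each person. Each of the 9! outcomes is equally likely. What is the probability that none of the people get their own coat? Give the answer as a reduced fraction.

16687/45360

Favorable outcomes: !9 = 133496.
Total outcomes: 9! = 362880.
Probability = 133496/362880 = 16687/45360.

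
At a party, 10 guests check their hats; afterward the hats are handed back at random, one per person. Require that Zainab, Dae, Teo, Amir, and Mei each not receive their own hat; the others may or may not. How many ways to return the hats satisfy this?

Let A_j be the event that the j-th constrained one is fixed. By inclusion-exclusion over the 5 events:
Σ_{j=0}^{5} (-1)^j C(5,j)(10-j)!
= C(5,0)·10! - C(5,1)·9! + C(5,2)·8! - C(5,3)·7! + C(5,4)·6! - C(5,5)·5!
= 3628800 - 1814400 + 403200 - 50400 + 3600 - 120
= 2170680

2170680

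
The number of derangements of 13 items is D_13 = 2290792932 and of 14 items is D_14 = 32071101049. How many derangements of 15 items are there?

D_15 = (15-1)·(D_14 + D_13) = 14·(32071101049 + 2290792932) = 14·34361893981 = 481066515734.

481066515734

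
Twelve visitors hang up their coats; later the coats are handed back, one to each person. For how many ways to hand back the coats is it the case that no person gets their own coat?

!12 is the nearest integer to 12!/e.
12! = 479001600, and 479001600/e ≈ 176214840.93, so !12 = 176214841.

176214841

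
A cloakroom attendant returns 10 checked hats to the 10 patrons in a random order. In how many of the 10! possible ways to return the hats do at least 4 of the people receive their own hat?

68914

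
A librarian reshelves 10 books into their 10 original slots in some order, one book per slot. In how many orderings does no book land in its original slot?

The number of derangements of 10 is !10 = Σ_{k=0}^{10} (-1)^k·10!/k!
= 10! - 10!/1! + 10!/2! - 10!/3! + 10!/4! - 10!/5! + 10!/6! - 10!/7! + 10!/8! - 10!/9! + 10!/10!
= 3628800 - 3628800 + 1814400 - 604800 + 151200 - 30240 + 5040 - 720 + 90 - 10 + 1
= 1334961

1334961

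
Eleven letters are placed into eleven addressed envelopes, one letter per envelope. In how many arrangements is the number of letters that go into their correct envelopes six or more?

# with exactly i fixed is C(11,i)·!(11-i); sum over i=6..11:
  i=6: C(11,6)·!5 = 462·44 = 20328
  i=7: C(11,7)·!4 = 330·9 = 2970
  i=8: C(11,8)·!3 = 165·2 = 330
  i=9: C(11,9)·!2 = 55·1 = 55
  i=10: C(11,10)·!1 = 11·0 = 0
  i=11: C(11,11)·!0 = 1·1 = 1
Total = 23684.

23684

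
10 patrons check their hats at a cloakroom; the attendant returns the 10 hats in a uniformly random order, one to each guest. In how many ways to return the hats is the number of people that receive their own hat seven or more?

286

# with exactly i fixed is C(10,i)·!(10-i); sum over i=7..10:
  i=7: C(10,7)·!3 = 120·2 = 240
  i=8: C(10,8)·!2 = 45·1 = 45
  i=9: C(10,9)·!1 = 10·0 = 0
  i=10: C(10,10)·!0 = 1·1 = 1
Total = 286.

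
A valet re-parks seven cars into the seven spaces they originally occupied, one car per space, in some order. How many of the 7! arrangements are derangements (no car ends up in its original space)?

1854

The number of derangements of 7 is !7 = Σ_{k=0}^{7} (-1)^k·7!/k!
= 7! - 7!/1! + 7!/2! - 7!/3! + 7!/4! - 7!/5! + 7!/6! - 7!/7!
= 5040 - 5040 + 2520 - 840 + 210 - 42 + 7 - 1
= 1854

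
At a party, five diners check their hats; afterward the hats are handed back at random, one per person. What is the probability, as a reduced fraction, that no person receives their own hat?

11/30

Favorable outcomes: !5 = 44.
Total outcomes: 5! = 120.
Probability = 44/120 = 11/30.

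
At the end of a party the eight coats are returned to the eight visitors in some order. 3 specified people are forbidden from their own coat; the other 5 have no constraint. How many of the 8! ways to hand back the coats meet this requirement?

Let A_j be the event that the j-th constrained one is fixed. By inclusion-exclusion over the 3 events:
Σ_{j=0}^{3} (-1)^j C(3,j)(8-j)!
= C(3,0)·8! - C(3,1)·7! + C(3,2)·6! - C(3,3)·5!
= 40320 - 15120 + 2160 - 120
= 27240

27240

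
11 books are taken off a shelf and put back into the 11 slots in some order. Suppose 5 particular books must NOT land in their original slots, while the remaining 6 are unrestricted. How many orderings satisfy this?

25022880

Let A_j be the event that the j-th constrained one is fixed. By inclusion-exclusion over the 5 events:
Σ_{j=0}^{5} (-1)^j C(5,j)(11-j)!
= C(5,0)·11! - C(5,1)·10! + C(5,2)·9! - C(5,3)·8! + C(5,4)·7! - C(5,5)·6!
= 39916800 - 18144000 + 3628800 - 403200 + 25200 - 720
= 25022880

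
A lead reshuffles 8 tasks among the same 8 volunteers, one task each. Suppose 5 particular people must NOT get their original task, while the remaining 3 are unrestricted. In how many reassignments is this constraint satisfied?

21234

Inclusion-exclusion on the 5 forbidden self-matches:
Σ_{j=0}^{5} (-1)^j C(5,j)(8-j)!
= C(5,0)·8! - C(5,1)·7! + C(5,2)·6! - C(5,3)·5! + C(5,4)·4! - C(5,5)·3!
= 40320 - 25200 + 7200 - 1200 + 120 - 6
= 21234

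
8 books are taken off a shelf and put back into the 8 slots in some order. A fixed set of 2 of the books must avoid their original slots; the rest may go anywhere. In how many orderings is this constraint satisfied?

Let A_j be the event that the j-th constrained one is fixed. By inclusion-exclusion over the 2 events:
Σ_{j=0}^{2} (-1)^j C(2,j)(8-j)!
= C(2,0)·8! - C(2,1)·7! + C(2,2)·6!
= 40320 - 10080 + 720
= 30960

30960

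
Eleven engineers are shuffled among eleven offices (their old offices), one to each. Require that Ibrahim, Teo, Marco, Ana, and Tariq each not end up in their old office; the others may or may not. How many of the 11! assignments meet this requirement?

25022880

Inclusion-exclusion on the 5 forbidden self-matches:
Σ_{j=0}^{5} (-1)^j C(5,j)(11-j)!
= C(5,0)·11! - C(5,1)·10! + C(5,2)·9! - C(5,3)·8! + C(5,4)·7! - C(5,5)·6!
= 39916800 - 18144000 + 3628800 - 403200 + 25200 - 720
= 25022880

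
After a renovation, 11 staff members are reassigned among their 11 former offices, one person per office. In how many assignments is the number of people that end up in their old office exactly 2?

7342280

Pick the 2 fixed positions: C(11,2) = 55 ways.
The other 9 form a derangement: !9 = 133496.
Total: 55 × 133496 = 7342280.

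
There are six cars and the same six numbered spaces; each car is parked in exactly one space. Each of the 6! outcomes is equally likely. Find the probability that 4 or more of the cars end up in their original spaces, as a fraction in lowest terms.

Favorable outcomes: Σ_{i≥4} C(6,i)·!(6-i) = 15·1 + 6·0 + 1·1 = 16.
Total outcomes: 6! = 720.
Probability = 16/720 = 1/45.

1/45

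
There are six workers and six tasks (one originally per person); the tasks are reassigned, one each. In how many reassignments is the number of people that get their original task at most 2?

664

# with exactly i fixed is C(6,i)·!(6-i); sum over i=0..2:
  i=0: C(6,0)·!6 = 1·265 = 265
  i=1: C(6,1)·!5 = 6·44 = 264
  i=2: C(6,2)·!4 = 15·9 = 135
Total = 664.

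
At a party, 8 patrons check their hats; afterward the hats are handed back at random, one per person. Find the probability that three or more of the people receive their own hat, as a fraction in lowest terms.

Favorable outcomes: Σ_{i≥3} C(8,i)·!(8-i) = 56·44 + 70·9 + 56·2 + 28·1 + 8·0 + 1·1 = 3235.
Total outcomes: 8! = 40320.
Probability = 3235/40320 = 647/8064.

647/8064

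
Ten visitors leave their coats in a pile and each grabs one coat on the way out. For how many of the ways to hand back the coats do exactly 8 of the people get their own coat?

Pick the 8 fixed positions: C(10,8) = 45 ways.
The remaining 2 must be deranged: !2 = 1.
Total: 45 × 1 = 45.

45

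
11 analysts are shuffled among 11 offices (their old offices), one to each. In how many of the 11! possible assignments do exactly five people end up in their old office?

Pick the 5 fixed positions: C(11,5) = 462 ways.
The other 6 form a derangement: !6 = 265.
Total: 462 × 265 = 122430.

122430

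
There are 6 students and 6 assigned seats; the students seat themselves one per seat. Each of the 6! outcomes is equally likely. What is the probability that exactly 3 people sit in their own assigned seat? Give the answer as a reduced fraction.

Favorable outcomes: C(6,3)·!3 = 20·2 = 40.
Total outcomes: 6! = 720.
Probability = 40/720 = 1/18.

1/18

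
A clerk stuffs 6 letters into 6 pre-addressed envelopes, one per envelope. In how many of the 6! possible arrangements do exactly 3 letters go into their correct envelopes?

40

Pick the 3 fixed positions: C(6,3) = 20 ways.
The remaining 3 must be deranged: !3 = 2.
Total: 20 × 2 = 40.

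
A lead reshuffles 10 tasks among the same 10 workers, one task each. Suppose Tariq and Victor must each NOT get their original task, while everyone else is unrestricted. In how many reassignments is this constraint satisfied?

Inclusion-exclusion on the 2 forbidden self-matches:
Σ_{j=0}^{2} (-1)^j C(2,j)(10-j)!
= C(2,0)·10! - C(2,1)·9! + C(2,2)·8!
= 3628800 - 725760 + 40320
= 2943360

2943360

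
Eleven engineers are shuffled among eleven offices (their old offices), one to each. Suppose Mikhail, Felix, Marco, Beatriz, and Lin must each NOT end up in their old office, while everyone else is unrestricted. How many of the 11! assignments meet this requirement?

Let A_j be the event that the j-th constrained one is fixed. By inclusion-exclusion over the 5 events:
Σ_{j=0}^{5} (-1)^j C(5,j)(11-j)!
= C(5,0)·11! - C(5,1)·10! + C(5,2)·9! - C(5,3)·8! + C(5,4)·7! - C(5,5)·6!
= 39916800 - 18144000 + 3628800 - 403200 + 25200 - 720
= 25022880

25022880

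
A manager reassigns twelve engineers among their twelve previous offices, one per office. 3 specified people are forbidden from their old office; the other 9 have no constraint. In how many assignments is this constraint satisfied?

Inclusion-exclusion on the 3 forbidden self-matches:
Σ_{j=0}^{3} (-1)^j C(3,j)(12-j)!
= C(3,0)·12! - C(3,1)·11! + C(3,2)·10! - C(3,3)·9!
= 479001600 - 119750400 + 10886400 - 362880
= 369774720

369774720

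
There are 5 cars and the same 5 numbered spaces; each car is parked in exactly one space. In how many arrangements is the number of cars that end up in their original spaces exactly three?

10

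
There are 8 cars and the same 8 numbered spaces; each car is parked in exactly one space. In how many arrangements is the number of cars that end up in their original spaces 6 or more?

# with exactly i fixed is C(8,i)·!(8-i); sum over i=6..8:
  i=6: C(8,6)·!2 = 28·1 = 28
  i=7: C(8,7)·!1 = 8·0 = 0
  i=8: C(8,8)·!0 = 1·1 = 1
Total = 29.

29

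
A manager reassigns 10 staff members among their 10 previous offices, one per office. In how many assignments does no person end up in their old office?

1334961

Use !n = (n-1)(!(n-1) + !(n-2)).
!10 = 9·(133496 + 14833) = 9·148329 = 1334961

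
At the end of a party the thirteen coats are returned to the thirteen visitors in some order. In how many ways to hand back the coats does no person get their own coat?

Use !n = (n-1)(!(n-1) + !(n-2)).
!13 = 12·(176214841 + 14684570) = 12·190899411 = 2290792932

2290792932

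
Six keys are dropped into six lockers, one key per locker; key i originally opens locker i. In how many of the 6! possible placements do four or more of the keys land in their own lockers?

16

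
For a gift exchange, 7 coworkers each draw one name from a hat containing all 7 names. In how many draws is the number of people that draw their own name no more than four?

5018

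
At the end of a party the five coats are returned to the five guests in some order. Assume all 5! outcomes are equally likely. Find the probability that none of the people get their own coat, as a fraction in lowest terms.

Favorable outcomes: !5 = 44.
Total outcomes: 5! = 120.
Probability = 44/120 = 11/30.

11/30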